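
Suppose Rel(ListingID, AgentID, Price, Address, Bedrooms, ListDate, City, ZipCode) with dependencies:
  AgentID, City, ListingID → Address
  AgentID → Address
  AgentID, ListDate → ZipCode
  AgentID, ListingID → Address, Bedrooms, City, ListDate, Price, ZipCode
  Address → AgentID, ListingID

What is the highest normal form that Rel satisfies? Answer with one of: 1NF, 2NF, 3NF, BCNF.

Candidate keys: {Address}, {AgentID}. Prime attributes: {Address, AgentID}.
Every FD has a superkey on the left, so the relation is in BCNF.

BCNF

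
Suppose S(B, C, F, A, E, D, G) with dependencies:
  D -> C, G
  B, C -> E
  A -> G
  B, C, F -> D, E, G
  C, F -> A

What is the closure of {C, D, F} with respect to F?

Start with {C, D, F}.
D -> C, G applies; add {G} → now {C, D, F, G}.
C, F -> A applies; add {A} → now {A, C, D, F, G}.
No further FD applies.

{A, C, D, F, G}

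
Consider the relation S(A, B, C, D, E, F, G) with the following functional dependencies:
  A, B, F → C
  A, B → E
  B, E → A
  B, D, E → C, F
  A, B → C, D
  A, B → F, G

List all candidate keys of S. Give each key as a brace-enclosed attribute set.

{B} never appears on the right of any FD, so every key must include it.
{A, B} is a candidate key since {A, B}⁺ = {A, B, C, D, E, F, G} covers every attribute.
{B, E} is a candidate key since {B, E}⁺ = {A, B, C, D, E, F, G} covers every attribute.
No proper subset of any of these is a key, and no other minimal superkey exists.

{A, B}, {B, E}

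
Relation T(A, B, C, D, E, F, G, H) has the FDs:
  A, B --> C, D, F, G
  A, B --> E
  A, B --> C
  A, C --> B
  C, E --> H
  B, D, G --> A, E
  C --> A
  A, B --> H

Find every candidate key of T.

{A, B}, {B, D, G}, {C}

{C}⁺ = {A, B, C, D, E, F, G, H}, which is every attribute, so {C} is a candidate key.
{A, B}⁺ = {A, B, C, D, E, F, G, H}, which is every attribute, so {A, B} is a candidate key.
{B, D, G}⁺ = {A, B, C, D, E, F, G, H}, which is every attribute, so {B, D, G} is a candidate key.
No proper subset of any of these is a key, and no other minimal superkey exists.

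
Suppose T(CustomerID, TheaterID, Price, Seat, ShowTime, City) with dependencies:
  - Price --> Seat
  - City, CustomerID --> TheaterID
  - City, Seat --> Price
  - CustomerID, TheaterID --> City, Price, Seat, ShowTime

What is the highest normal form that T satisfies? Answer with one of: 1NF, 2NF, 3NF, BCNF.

2NF

Candidate keys: {City, CustomerID}, {CustomerID, TheaterID}. Prime attributes: {City, CustomerID, TheaterID}.
Price --> Seat: {Price}⁺ = {Price, Seat}, which is not all of the attributes, so the left side is not a superkey — BCNF is violated.
Price --> Seat determines the non-prime attribute {Seat} from a non-superkey — 3NF is violated.
Checking every proper subset of each key, none determines a non-prime attribute — 2NF is satisfied.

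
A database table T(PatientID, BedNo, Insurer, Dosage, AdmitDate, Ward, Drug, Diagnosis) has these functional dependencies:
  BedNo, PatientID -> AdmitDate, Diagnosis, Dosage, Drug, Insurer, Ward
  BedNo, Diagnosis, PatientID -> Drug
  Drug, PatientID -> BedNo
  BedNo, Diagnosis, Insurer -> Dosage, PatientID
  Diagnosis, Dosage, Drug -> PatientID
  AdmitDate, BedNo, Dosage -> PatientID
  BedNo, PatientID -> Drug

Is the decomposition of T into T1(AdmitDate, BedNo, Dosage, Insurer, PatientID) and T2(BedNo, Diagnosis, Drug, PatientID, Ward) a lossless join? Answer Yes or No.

T1 ∩ T2 = {BedNo, PatientID}; its closure under F is {AdmitDate, BedNo, Diagnosis, Dosage, Drug, Insurer, PatientID, Ward}.
Since T1 ⊆ {AdmitDate, BedNo, Diagnosis, Dosage, Drug, Insurer, PatientID, Ward}, the intersection is a superkey of T1; the decomposition is lossless.

Yes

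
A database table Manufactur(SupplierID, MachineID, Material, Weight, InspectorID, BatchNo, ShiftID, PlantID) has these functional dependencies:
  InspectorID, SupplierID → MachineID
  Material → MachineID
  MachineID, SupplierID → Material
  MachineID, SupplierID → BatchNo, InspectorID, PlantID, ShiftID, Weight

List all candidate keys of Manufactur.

Attributes never on any right-hand side: {SupplierID} — every candidate key must contain it.
Closure of {InspectorID, SupplierID} is {BatchNo, InspectorID, MachineID, Material, PlantID, ShiftID, SupplierID, Weight}, the whole schema; {InspectorID, SupplierID} is a candidate key.
Closure of {MachineID, SupplierID} is {BatchNo, InspectorID, MachineID, Material, PlantID, ShiftID, SupplierID, Weight}, the whole schema; {MachineID, SupplierID} is a candidate key.
Closure of {Material, SupplierID} is {BatchNo, InspectorID, MachineID, Material, PlantID, ShiftID, SupplierID, Weight}, the whole schema; {Material, SupplierID} is a candidate key.
No proper subset of any of these is a key, and no other minimal superkey exists.

{InspectorID, SupplierID}, {MachineID, SupplierID}, {Material, SupplierID}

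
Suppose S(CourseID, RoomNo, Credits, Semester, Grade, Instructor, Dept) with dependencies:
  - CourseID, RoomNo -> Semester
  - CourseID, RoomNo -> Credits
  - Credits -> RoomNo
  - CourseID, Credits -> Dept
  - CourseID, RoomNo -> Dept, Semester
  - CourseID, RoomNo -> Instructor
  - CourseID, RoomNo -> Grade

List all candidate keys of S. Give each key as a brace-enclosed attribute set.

No FD produces {CourseID}, so it must be in every candidate key.
{CourseID, Credits}⁺ = {CourseID, Credits, Dept, Grade, Instructor, RoomNo, Semester} — all of the relation — so {CourseID, Credits} is a candidate key.
{CourseID, RoomNo}⁺ = {CourseID, Credits, Dept, Grade, Instructor, RoomNo, Semester} — all of the relation — so {CourseID, RoomNo} is a candidate key.
Any other superkey properly contains one of these, so there are no further candidate keys.

{CourseID, Credits}, {CourseID, RoomNo}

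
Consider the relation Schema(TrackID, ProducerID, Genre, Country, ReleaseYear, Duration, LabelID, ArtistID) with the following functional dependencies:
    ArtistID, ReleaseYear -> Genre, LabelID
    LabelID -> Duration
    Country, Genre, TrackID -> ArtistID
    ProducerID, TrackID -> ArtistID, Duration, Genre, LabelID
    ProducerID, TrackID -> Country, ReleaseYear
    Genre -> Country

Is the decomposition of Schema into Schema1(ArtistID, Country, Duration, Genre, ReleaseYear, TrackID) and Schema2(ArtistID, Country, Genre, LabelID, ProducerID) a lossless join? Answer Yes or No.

No

Common attributes: {ArtistID, Country, Genre}; their closure is {ArtistID, Country, Genre}.
Schema1 ⊄ {ArtistID, Country, Genre} and Schema2 ⊄ {ArtistID, Country, Genre}, so the split is lossy.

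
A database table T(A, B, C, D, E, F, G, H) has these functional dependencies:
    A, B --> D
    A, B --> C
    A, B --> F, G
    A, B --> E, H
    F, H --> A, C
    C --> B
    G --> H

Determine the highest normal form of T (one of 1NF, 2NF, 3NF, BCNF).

3NF

Candidate keys: {A, B}, {A, C}, {F, G}, {F, H}. Prime attributes: {A, B, C, F, G, H}.
C --> B: {C}⁺ = {B, C}, which is not all of the attributes, so the left side is not a superkey — BCNF is violated.
Since {B} ⊆ prime attributes and every other non-superkey FD also has a prime right side, the schema is in 3NF.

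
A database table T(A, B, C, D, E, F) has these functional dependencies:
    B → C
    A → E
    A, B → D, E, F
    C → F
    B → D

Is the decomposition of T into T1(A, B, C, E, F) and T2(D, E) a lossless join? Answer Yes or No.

T1 ∩ T2 = {E}; its closure under F is {E}.
The closure covers neither T1 nor T2 entirely; the join is not lossless.

No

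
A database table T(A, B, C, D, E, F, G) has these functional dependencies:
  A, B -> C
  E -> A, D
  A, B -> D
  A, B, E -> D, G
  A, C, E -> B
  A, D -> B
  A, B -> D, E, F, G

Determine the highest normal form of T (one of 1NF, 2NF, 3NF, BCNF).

Candidate keys: {A, B}, {A, D}, {E}. Prime attributes: {A, B, D, E}.
The left-hand side of every FD is a superkey, so BCNF is satisfied.

BCNF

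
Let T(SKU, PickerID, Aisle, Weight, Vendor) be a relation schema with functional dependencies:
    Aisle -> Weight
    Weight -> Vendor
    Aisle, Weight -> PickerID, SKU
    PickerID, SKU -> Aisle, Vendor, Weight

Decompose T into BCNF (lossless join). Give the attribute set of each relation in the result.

{Aisle, PickerID, SKU, Weight}; {Vendor, Weight}

Candidate keys of the original relation: {Aisle}, {PickerID, SKU}.
In {Aisle, PickerID, SKU, Vendor, Weight}, {Weight} is not a superkey ({Weight}⁺ restricted to this set is {Vendor, Weight}), so split on Weight -> Vendor into {Vendor, Weight} and {Aisle, PickerID, SKU, Weight}.
{Vendor, Weight} has no BCNF violation.
{Aisle, PickerID, SKU, Weight} has no BCNF violation.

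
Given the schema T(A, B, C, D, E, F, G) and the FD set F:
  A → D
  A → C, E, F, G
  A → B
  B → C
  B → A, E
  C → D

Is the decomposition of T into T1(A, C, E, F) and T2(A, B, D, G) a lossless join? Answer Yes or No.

Yes

T1 ∩ T2 = {A}; its closure under F is {A, B, C, D, E, F, G}.
T1 is contained in that closure, so T1 ∩ T2 → T1 holds and the join is lossless.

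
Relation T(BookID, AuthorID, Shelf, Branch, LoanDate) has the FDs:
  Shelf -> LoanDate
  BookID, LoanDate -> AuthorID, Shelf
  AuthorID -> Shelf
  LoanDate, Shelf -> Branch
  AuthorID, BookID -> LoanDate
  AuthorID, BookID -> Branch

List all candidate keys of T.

{BookID} never appears on the right of any FD, so every key must include it.
{AuthorID, BookID}⁺ = {AuthorID, BookID, Branch, LoanDate, Shelf} — all of the relation — so {AuthorID, BookID} is a candidate key.
{BookID, LoanDate}⁺ = {AuthorID, BookID, Branch, LoanDate, Shelf} — all of the relation — so {BookID, LoanDate} is a candidate key.
{BookID, Shelf}⁺ = {AuthorID, BookID, Branch, LoanDate, Shelf} — all of the relation — so {BookID, Shelf} is a candidate key.
Any other superkey properly contains one of these, so there are no further candidate keys.

{AuthorID, BookID}, {BookID, LoanDate}, {BookID, Shelf}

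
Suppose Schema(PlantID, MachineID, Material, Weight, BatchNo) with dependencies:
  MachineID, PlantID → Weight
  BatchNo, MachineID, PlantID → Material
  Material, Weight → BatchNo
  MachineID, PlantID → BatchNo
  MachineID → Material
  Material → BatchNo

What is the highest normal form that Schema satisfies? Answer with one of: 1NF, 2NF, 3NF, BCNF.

1NF

Candidate key: {MachineID, PlantID}. Prime attributes: {MachineID, PlantID}.
For Material, Weight → BatchNo we have {Material, Weight}⁺ = {BatchNo, Material, Weight}; {Material, Weight} is not a superkey, so BCNF fails.
Material, Weight → BatchNo determines the non-prime attribute {BatchNo} from a non-superkey — 3NF is violated.
The proper key subset {MachineID} of {MachineID, PlantID} determines non-prime {BatchNo, Material}, so the relation is not even in 2NF.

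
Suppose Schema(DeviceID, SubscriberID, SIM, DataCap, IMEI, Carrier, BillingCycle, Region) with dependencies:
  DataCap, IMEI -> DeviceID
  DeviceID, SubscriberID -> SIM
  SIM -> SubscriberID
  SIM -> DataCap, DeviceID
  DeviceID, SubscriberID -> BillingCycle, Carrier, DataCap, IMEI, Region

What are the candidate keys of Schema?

{SIM} is a candidate key since {SIM}⁺ = {BillingCycle, Carrier, DataCap, DeviceID, IMEI, Region, SIM, SubscriberID} covers every attribute.
{DeviceID, SubscriberID} is a candidate key since {DeviceID, SubscriberID}⁺ = {BillingCycle, Carrier, DataCap, DeviceID, IMEI, Region, SIM, SubscriberID} covers every attribute.
{DataCap, IMEI, SubscriberID} is a candidate key since {DataCap, IMEI, SubscriberID}⁺ = {BillingCycle, Carrier, DataCap, DeviceID, IMEI, Region, SIM, SubscriberID} covers every attribute.
Any other superkey properly contains one of these, so there are no further candidate keys.

{DataCap, IMEI, SubscriberID}, {DeviceID, SubscriberID}, {SIM}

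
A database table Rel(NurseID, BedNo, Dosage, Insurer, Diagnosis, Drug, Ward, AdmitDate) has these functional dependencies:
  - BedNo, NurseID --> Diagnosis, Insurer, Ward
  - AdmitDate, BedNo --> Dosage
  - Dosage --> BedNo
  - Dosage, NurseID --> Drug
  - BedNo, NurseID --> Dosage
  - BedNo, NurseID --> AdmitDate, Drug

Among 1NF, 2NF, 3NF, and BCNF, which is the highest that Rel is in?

Candidate keys: {BedNo, NurseID}, {Dosage, NurseID}. Prime attributes: {BedNo, Dosage, NurseID}.
AdmitDate, BedNo --> Dosage breaks BCNF: {AdmitDate, BedNo}⁺ = {AdmitDate, BedNo, Dosage}, so {AdmitDate, BedNo} is not a superkey.
Since {Dosage} ⊆ prime attributes and every other non-superkey FD also has a prime right side, the schema is in 3NF.

3NF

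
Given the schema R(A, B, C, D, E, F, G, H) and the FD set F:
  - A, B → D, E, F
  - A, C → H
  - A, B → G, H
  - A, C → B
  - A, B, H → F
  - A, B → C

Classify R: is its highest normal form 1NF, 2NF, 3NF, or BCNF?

BCNF

Candidate keys: {A, B}, {A, C}. Prime attributes: {A, B, C}.
Every FD has a superkey on the left, so the relation is in BCNF.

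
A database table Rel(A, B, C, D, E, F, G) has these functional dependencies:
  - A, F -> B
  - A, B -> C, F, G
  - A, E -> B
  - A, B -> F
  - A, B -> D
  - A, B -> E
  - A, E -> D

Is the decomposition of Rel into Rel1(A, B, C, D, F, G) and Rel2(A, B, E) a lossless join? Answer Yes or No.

Yes

Rel1 ∩ Rel2 = {A, B}; its closure under F is {A, B, C, D, E, F, G}.
This includes all of Rel1, so the common attributes are a superkey of Rel1 — the join is lossless.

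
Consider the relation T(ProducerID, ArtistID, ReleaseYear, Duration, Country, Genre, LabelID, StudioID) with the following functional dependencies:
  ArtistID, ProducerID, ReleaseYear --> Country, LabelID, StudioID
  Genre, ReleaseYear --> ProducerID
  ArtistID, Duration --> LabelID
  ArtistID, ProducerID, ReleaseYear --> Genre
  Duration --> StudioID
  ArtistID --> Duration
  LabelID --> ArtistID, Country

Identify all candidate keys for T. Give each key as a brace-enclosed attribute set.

No FD produces {ReleaseYear}, so it must be in every candidate key.
{ArtistID, Genre, ReleaseYear}⁺ = {ArtistID, Country, Duration, Genre, LabelID, ProducerID, ReleaseYear, StudioID}, which is every attribute, so {ArtistID, Genre, ReleaseYear} is a candidate key.
{ArtistID, ProducerID, ReleaseYear}⁺ = {ArtistID, Country, Duration, Genre, LabelID, ProducerID, ReleaseYear, StudioID}, which is every attribute, so {ArtistID, ProducerID, ReleaseYear} is a candidate key.
{Genre, LabelID, ReleaseYear}⁺ = {ArtistID, Country, Duration, Genre, LabelID, ProducerID, ReleaseYear, StudioID}, which is every attribute, so {Genre, LabelID, ReleaseYear} is a candidate key.
{LabelID, ProducerID, ReleaseYear}⁺ = {ArtistID, Country, Duration, Genre, LabelID, ProducerID, ReleaseYear, StudioID}, which is every attribute, so {LabelID, ProducerID, ReleaseYear} is a candidate key.
These are minimal and exhaustive — every other superkey contains one of them.

{ArtistID, Genre, ReleaseYear}, {ArtistID, ProducerID, ReleaseYear}, {Genre, LabelID, ReleaseYear}, {LabelID, ProducerID, ReleaseYear}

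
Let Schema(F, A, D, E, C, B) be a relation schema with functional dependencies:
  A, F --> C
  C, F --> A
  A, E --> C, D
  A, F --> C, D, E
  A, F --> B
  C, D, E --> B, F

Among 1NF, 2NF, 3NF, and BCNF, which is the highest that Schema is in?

BCNF

Candidate keys: {A, E}, {A, F}, {C, D, E}, {C, F}. Prime attributes: {A, C, D, E, F}.
Each dependency's left side is a superkey — BCNF holds.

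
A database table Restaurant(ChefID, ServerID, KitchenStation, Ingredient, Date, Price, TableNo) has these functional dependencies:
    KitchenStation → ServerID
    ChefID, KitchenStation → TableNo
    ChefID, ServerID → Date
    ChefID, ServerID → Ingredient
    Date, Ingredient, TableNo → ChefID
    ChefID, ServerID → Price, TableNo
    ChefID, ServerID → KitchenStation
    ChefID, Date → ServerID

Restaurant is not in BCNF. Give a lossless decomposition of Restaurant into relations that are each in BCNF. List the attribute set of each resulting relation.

Candidate keys of the original relation: {ChefID, Date}, {ChefID, KitchenStation}, {ChefID, ServerID}, {Date, Ingredient, TableNo}.
Within {ChefID, Date, Ingredient, KitchenStation, Price, ServerID, TableNo}: {KitchenStation}⁺ ∩ {ChefID, Date, Ingredient, KitchenStation, Price, ServerID, TableNo} = {KitchenStation, ServerID}, not the whole set, so KitchenStation → ServerID violates BCNF; decompose into {KitchenStation, ServerID} and {ChefID, Date, Ingredient, KitchenStation, Price, TableNo}.
{KitchenStation, ServerID}: every determinant is a superkey — BCNF.
{ChefID, Date, Ingredient, KitchenStation, Price, TableNo}: every determinant is a superkey — BCNF.

{ChefID, Date, Ingredient, KitchenStation, Price, TableNo}; {KitchenStation, ServerID}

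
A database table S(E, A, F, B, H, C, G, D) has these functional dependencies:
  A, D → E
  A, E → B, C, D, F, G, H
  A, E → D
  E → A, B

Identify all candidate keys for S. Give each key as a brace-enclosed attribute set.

{A, D}, {E}

Closure of {E} is {A, B, C, D, E, F, G, H}, the whole schema; {E} is a candidate key.
Closure of {A, D} is {A, B, C, D, E, F, G, H}, the whole schema; {A, D} is a candidate key.
No proper subset of any of these is a key, and no other minimal superkey exists.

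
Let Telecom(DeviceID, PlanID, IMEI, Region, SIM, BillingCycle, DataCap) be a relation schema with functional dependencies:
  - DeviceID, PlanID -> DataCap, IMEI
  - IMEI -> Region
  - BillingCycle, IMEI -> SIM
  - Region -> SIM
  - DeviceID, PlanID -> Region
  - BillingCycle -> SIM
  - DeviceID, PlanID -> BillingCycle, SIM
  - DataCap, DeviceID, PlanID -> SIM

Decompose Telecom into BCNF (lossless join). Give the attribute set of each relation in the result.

{BillingCycle, DataCap, DeviceID, IMEI, PlanID}; {IMEI, Region}; {Region, SIM}

Candidate key of the original relation: {DeviceID, PlanID}.
In {BillingCycle, DataCap, DeviceID, IMEI, PlanID, Region, SIM}, {IMEI} is not a superkey ({IMEI}⁺ restricted to this set is {IMEI, Region, SIM}), so split on IMEI -> Region, SIM into {IMEI, Region, SIM} and {BillingCycle, DataCap, DeviceID, IMEI, PlanID}.
In {IMEI, Region, SIM}, {Region} is not a superkey ({Region}⁺ restricted to this set is {Region, SIM}), so split on Region -> SIM into {Region, SIM} and {IMEI, Region}.
{Region, SIM} has no BCNF violation.
{IMEI, Region} has no BCNF violation.
{BillingCycle, DataCap, DeviceID, IMEI, PlanID} has no BCNF violation.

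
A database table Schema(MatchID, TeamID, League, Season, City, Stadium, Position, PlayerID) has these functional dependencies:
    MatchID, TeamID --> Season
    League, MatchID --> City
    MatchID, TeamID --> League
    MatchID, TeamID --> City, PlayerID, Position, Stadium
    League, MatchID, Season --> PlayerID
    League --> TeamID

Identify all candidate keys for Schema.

{League, MatchID}, {MatchID, TeamID}

No FD produces {MatchID}, so it must be in every candidate key.
{League, MatchID} is a candidate key since {League, MatchID}⁺ = {City, League, MatchID, PlayerID, Position, Season, Stadium, TeamID} covers every attribute.
{MatchID, TeamID} is a candidate key since {MatchID, TeamID}⁺ = {City, League, MatchID, PlayerID, Position, Season, Stadium, TeamID} covers every attribute.
These are minimal and exhaustive — every other superkey contains one of them.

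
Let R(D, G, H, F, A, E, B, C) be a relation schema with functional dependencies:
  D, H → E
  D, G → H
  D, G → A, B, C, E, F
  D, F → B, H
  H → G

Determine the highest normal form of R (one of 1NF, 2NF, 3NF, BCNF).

Candidate keys: {D, F}, {D, G}, {D, H}. Prime attributes: {D, F, G, H}.
H → G: {H}⁺ = {G, H}, which is not all of the attributes, so the left side is not a superkey — BCNF is violated.
But every attribute on its right side ({G}) is prime, and the same holds for every other non-superkey FD, so 3NF still holds.

3NF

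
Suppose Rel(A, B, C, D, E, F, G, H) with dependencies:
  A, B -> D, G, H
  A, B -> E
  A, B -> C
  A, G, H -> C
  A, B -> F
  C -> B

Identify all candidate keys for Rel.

{A, B}, {A, C}, {A, G, H}

No FD produces {A}, so it must be in every candidate key.
{A, B}⁺ = {A, B, C, D, E, F, G, H} — all of the relation — so {A, B} is a candidate key.
{A, C}⁺ = {A, B, C, D, E, F, G, H} — all of the relation — so {A, C} is a candidate key.
{A, G, H}⁺ = {A, B, C, D, E, F, G, H} — all of the relation — so {A, G, H} is a candidate key.
No proper subset of any of these is a key, and no other minimal superkey exists.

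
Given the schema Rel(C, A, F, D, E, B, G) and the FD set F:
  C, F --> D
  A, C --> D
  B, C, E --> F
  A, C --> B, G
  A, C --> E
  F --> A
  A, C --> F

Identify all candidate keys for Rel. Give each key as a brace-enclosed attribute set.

{A, C}, {B, C, E}, {C, F}

Attributes never on any right-hand side: {C} — every candidate key must contain it.
Closure of {A, C} is {A, B, C, D, E, F, G}, the whole schema; {A, C} is a candidate key.
Closure of {C, F} is {A, B, C, D, E, F, G}, the whole schema; {C, F} is a candidate key.
Closure of {B, C, E} is {A, B, C, D, E, F, G}, the whole schema; {B, C, E} is a candidate key.
Any other superkey properly contains one of these, so there are no further candidate keys.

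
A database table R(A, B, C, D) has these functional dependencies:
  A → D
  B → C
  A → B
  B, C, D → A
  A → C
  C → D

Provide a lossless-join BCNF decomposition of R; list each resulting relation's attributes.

Candidate keys of the original relation: {A}, {B}.
{A, B, C, D}: {C} determines {C, D} here but is not a superkey — split on C → D, giving {C, D} and {A, B, C}.
{C, D}: every determinant is a superkey — BCNF.
{A, B, C}: every determinant is a superkey — BCNF.

{A, B, C}; {C, D}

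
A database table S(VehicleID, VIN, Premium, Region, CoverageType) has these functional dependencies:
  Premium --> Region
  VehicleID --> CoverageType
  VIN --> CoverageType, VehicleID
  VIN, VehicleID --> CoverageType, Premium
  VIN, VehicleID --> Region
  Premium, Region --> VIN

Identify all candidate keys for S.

{Premium}, {VIN}

{Premium} is a candidate key since {Premium}⁺ = {CoverageType, Premium, Region, VIN, VehicleID} covers every attribute.
{VIN} is a candidate key since {VIN}⁺ = {CoverageType, Premium, Region, VIN, VehicleID} covers every attribute.
Any other superkey properly contains one of these, so there are no further candidate keys.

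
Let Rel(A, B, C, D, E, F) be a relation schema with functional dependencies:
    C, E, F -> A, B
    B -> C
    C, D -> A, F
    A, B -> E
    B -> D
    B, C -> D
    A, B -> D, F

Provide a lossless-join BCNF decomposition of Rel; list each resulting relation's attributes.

Candidate keys of the original relation: {B}, {C, D, E}, {C, E, F}.
{A, B, C, D, E, F}: {C, D} determines {A, C, D, F} here but is not a superkey — split on C, D -> A, F, giving {A, C, D, F} and {B, C, D, E}.
{A, C, D, F} is in BCNF.
{B, C, D, E} is in BCNF.

{A, C, D, F}; {B, C, D, E}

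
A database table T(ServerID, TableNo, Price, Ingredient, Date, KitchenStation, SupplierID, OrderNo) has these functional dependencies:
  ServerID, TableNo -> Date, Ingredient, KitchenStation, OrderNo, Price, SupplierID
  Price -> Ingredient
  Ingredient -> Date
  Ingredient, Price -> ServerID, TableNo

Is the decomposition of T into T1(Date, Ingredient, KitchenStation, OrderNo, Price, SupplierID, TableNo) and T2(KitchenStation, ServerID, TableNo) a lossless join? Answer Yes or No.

No

The shared attributes are {KitchenStation, TableNo} and {KitchenStation, TableNo}⁺ = {KitchenStation, TableNo}.
T1 ⊄ {KitchenStation, TableNo} and T2 ⊄ {KitchenStation, TableNo}, so the split is lossy.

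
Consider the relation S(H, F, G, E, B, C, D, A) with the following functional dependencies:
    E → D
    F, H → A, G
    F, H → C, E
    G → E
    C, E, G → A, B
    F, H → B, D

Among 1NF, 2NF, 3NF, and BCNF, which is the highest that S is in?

Candidate key: {F, H}. Prime attributes: {F, H}.
E → D: {E}⁺ = {D, E}, which is not all of the attributes, so the left side is not a superkey — BCNF is violated.
Because {D} is non-prime and the left side of E → D is not a superkey, the relation is not in 3NF.
No proper subset of a key has a non-prime attribute in its closure, so there is no partial dependency; 2NF holds.

2NF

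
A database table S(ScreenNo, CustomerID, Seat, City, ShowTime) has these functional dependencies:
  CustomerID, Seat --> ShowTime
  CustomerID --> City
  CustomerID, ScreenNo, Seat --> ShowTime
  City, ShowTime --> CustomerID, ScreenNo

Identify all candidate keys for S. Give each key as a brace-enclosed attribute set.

{Seat} never appears on the right of any FD, so every key must include it.
{CustomerID, Seat}⁺ = {City, CustomerID, ScreenNo, Seat, ShowTime}, which is every attribute, so {CustomerID, Seat} is a candidate key.
{City, Seat, ShowTime}⁺ = {City, CustomerID, ScreenNo, Seat, ShowTime}, which is every attribute, so {City, Seat, ShowTime} is a candidate key.
No proper subset of any of these is a key, and no other minimal superkey exists.

{City, Seat, ShowTime}, {CustomerID, Seat}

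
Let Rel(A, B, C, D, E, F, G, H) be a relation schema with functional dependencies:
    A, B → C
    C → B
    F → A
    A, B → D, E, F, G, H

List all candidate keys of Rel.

{A, B}⁺ = {A, B, C, D, E, F, G, H}, which is every attribute, so {A, B} is a candidate key.
{A, C}⁺ = {A, B, C, D, E, F, G, H}, which is every attribute, so {A, C} is a candidate key.
{B, F}⁺ = {A, B, C, D, E, F, G, H}, which is every attribute, so {B, F} is a candidate key.
{C, F}⁺ = {A, B, C, D, E, F, G, H}, which is every attribute, so {C, F} is a candidate key.
No proper subset of any of these is a key, and no other minimal superkey exists.

{A, B}, {A, C}, {B, F}, {C, F}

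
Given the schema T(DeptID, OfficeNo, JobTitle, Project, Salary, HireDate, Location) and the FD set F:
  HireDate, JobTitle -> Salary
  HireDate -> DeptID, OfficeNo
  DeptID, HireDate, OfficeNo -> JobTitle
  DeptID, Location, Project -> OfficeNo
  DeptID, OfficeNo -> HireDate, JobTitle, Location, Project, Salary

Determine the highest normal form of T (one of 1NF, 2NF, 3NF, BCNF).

Candidate keys: {DeptID, Location, Project}, {DeptID, OfficeNo}, {HireDate}. Prime attributes: {DeptID, HireDate, Location, OfficeNo, Project}.
The left-hand side of every FD is a superkey, so BCNF is satisfied.

BCNF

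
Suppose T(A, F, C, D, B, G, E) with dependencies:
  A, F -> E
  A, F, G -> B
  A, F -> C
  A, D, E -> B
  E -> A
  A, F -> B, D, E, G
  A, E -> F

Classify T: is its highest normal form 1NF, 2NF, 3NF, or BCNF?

BCNF

Candidate keys: {A, F}, {E}. Prime attributes: {A, E, F}.
The left-hand side of every FD is a superkey, so BCNF is satisfied.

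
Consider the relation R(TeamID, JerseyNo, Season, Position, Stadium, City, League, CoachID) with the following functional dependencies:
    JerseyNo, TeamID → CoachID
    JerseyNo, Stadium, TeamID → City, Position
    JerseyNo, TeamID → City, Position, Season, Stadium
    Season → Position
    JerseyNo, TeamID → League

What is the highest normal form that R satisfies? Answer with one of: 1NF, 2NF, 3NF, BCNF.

2NF

Candidate key: {JerseyNo, TeamID}. Prime attributes: {JerseyNo, TeamID}.
Season → Position: {Season}⁺ = {Position, Season}, which is not all of the attributes, so the left side is not a superkey — BCNF is violated.
Because {Position} is non-prime and the left side of Season → Position is not a superkey, the relation is not in 3NF.
No non-prime attribute depends on a proper subset of any candidate key, so 2NF holds.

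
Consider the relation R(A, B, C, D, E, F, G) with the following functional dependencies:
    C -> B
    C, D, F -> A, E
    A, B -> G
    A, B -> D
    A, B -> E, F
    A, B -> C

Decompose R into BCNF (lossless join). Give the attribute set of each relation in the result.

Candidate keys of the original relation: {A, B}, {A, C}, {C, D, F}.
Within {A, B, C, D, E, F, G}: {C}⁺ ∩ {A, B, C, D, E, F, G} = {B, C}, not the whole set, so C -> B violates BCNF; decompose into {B, C} and {A, C, D, E, F, G}.
{B, C} has no BCNF violation.
{A, C, D, E, F, G} has no BCNF violation.

{A, C, D, E, F, G}; {B, C}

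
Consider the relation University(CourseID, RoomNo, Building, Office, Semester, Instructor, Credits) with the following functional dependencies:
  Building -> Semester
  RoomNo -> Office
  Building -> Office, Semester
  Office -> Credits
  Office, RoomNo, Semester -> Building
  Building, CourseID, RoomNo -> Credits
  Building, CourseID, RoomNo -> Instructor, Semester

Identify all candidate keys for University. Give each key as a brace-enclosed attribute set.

{Building, CourseID, RoomNo}, {CourseID, RoomNo, Semester}

Attributes never on any right-hand side: {CourseID, RoomNo} — every candidate key must contain all of them.
Closure of {Building, CourseID, RoomNo} is {Building, CourseID, Credits, Instructor, Office, RoomNo, Semester}, the whole schema; {Building, CourseID, RoomNo} is a candidate key.
Closure of {CourseID, RoomNo, Semester} is {Building, CourseID, Credits, Instructor, Office, RoomNo, Semester}, the whole schema; {CourseID, RoomNo, Semester} is a candidate key.
No proper subset of any of these is a key, and no other minimal superkey exists.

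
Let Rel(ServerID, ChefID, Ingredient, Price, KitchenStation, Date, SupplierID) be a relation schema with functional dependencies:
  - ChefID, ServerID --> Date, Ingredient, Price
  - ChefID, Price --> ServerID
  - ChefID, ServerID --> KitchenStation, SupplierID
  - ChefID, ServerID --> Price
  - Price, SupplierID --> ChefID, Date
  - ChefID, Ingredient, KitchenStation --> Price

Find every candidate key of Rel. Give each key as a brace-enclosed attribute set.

{ChefID, Price} is a candidate key since {ChefID, Price}⁺ = {ChefID, Date, Ingredient, KitchenStation, Price, ServerID, SupplierID} covers every attribute.
{ChefID, ServerID} is a candidate key since {ChefID, ServerID}⁺ = {ChefID, Date, Ingredient, KitchenStation, Price, ServerID, SupplierID} covers every attribute.
{Price, SupplierID} is a candidate key since {Price, SupplierID}⁺ = {ChefID, Date, Ingredient, KitchenStation, Price, ServerID, SupplierID} covers every attribute.
{ChefID, Ingredient, KitchenStation} is a candidate key since {ChefID, Ingredient, KitchenStation}⁺ = {ChefID, Date, Ingredient, KitchenStation, Price, ServerID, SupplierID} covers every attribute.
Any other superkey properly contains one of these, so there are no further candidate keys.

{ChefID, Ingredient, KitchenStation}, {ChefID, Price}, {ChefID, ServerID}, {Price, SupplierID}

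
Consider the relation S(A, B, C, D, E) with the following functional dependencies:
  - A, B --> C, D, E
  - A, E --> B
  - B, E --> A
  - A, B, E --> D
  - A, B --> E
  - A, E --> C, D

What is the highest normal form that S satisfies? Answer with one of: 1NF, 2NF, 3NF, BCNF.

BCNF

Candidate keys: {A, B}, {A, E}, {B, E}. Prime attributes: {A, B, E}.
Every FD has a superkey on the left, so the relation is in BCNF.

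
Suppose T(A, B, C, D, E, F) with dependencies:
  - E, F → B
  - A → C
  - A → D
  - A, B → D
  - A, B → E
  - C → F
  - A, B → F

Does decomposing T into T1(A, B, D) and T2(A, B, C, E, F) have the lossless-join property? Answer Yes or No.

Yes

The shared attributes are {A, B} and {A, B}⁺ = {A, B, C, D, E, F}.
T1 is contained in that closure, so T1 ∩ T2 → T1 holds and the join is lossless.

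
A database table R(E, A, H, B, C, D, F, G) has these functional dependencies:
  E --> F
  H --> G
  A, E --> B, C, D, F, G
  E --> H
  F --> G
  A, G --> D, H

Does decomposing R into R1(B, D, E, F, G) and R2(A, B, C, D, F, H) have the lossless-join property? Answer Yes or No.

The shared attributes are {B, D, F} and {B, D, F}⁺ = {B, D, F, G}.
The closure covers neither R1 nor R2 entirely; the join is not lossless.

No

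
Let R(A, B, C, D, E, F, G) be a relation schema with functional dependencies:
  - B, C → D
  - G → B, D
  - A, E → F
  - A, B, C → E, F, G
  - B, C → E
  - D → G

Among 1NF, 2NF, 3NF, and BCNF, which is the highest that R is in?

Candidate keys: {A, B, C}, {A, C, D}, {A, C, G}. Prime attributes: {A, B, C, D, G}.
B, C → D: {B, C}⁺ = {B, C, D, E, G}, which is not all of the attributes, so the left side is not a superkey — BCNF is violated.
A, E → F has non-prime {F} on the right and a non-superkey on the left, so 3NF fails.
{B, C} is a proper subset of the key {A, B, C}, and {B, C}⁺ contains the non-prime attribute {E} — a partial dependency, so 2NF is violated.

1NF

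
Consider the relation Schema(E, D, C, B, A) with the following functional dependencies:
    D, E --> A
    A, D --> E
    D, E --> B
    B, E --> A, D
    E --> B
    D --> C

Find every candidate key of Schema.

{A, D}, {E}

{E}⁺ = {A, B, C, D, E}, which is every attribute, so {E} is a candidate key.
{A, D}⁺ = {A, B, C, D, E}, which is every attribute, so {A, D} is a candidate key.
These are minimal and exhaustive — every other superkey contains one of them.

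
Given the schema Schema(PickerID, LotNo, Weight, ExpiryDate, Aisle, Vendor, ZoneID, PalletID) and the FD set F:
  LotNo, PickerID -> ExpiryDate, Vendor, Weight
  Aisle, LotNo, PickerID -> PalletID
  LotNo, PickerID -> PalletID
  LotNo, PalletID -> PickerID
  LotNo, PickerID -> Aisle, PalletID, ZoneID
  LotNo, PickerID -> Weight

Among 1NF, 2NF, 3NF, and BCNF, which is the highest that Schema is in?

BCNF

Candidate keys: {LotNo, PalletID}, {LotNo, PickerID}. Prime attributes: {LotNo, PalletID, PickerID}.
Each dependency's left side is a superkey — BCNF holds.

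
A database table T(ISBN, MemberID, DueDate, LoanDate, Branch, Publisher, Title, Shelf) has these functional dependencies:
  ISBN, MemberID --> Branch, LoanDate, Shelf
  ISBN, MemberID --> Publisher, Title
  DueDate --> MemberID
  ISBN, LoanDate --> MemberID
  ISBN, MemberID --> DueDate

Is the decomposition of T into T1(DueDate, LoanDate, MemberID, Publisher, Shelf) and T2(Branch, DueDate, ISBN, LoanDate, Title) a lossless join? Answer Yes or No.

No

The shared attributes are {DueDate, LoanDate} and {DueDate, LoanDate}⁺ = {DueDate, LoanDate, MemberID}.
Neither T1 nor T2 is contained in that closure, so the decomposition is lossy.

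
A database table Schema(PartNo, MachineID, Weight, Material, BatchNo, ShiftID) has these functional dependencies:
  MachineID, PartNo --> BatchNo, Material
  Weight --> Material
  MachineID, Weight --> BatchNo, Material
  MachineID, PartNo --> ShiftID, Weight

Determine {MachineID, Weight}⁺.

Start with {MachineID, Weight}.
Weight --> Material applies; add {Material} → now {MachineID, Material, Weight}.
MachineID, Weight --> BatchNo, Material applies; add {BatchNo} → now {BatchNo, MachineID, Material, Weight}.
No further FD applies.

{BatchNo, MachineID, Material, Weight}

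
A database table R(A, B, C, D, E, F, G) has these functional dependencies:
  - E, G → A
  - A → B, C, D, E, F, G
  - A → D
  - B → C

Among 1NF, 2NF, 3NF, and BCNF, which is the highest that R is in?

2NF

Candidate keys: {A}, {E, G}. Prime attributes: {A, E, G}.
B → C: {B}⁺ = {B, C}, which is not all of the attributes, so the left side is not a superkey — BCNF is violated.
Because {C} is non-prime and the left side of B → C is not a superkey, the relation is not in 3NF.
No non-prime attribute depends on a proper subset of any candidate key, so 2NF holds.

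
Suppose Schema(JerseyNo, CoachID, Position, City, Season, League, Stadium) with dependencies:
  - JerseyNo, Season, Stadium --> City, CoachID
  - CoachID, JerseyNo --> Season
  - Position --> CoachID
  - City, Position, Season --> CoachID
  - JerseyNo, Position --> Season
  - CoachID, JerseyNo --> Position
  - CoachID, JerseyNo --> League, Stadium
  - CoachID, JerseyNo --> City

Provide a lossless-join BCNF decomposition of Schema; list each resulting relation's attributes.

Candidate keys of the original relation: {CoachID, JerseyNo}, {JerseyNo, Position}, {JerseyNo, Season, Stadium}.
Within {City, CoachID, JerseyNo, League, Position, Season, Stadium}: {Position}⁺ ∩ {City, CoachID, JerseyNo, League, Position, Season, Stadium} = {CoachID, Position}, not the whole set, so Position --> CoachID violates BCNF; decompose into {CoachID, Position} and {City, JerseyNo, League, Position, Season, Stadium}.
{CoachID, Position} has no BCNF violation.
{City, JerseyNo, League, Position, Season, Stadium} has no BCNF violation.

{City, JerseyNo, League, Position, Season, Stadium}; {CoachID, Position}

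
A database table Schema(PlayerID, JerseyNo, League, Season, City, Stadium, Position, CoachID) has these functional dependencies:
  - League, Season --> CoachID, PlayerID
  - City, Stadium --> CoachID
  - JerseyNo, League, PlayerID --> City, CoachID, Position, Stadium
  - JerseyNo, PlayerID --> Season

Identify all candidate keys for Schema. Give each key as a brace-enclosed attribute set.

No FD produces {JerseyNo, League}, so they must be in every candidate key.
{JerseyNo, League, PlayerID} is a candidate key since {JerseyNo, League, PlayerID}⁺ = {City, CoachID, JerseyNo, League, PlayerID, Position, Season, Stadium} covers every attribute.
{JerseyNo, League, Season} is a candidate key since {JerseyNo, League, Season}⁺ = {City, CoachID, JerseyNo, League, PlayerID, Position, Season, Stadium} covers every attribute.
Any other superkey properly contains one of these, so there are no further candidate keys.

{JerseyNo, League, PlayerID}, {JerseyNo, League, Season}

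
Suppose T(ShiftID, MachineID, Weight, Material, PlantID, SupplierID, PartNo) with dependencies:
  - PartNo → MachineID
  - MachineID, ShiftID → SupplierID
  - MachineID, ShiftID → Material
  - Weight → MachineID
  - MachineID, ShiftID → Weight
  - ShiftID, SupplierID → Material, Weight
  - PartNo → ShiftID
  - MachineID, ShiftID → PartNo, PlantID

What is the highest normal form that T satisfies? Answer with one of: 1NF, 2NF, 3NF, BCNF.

Candidate keys: {MachineID, ShiftID}, {PartNo}, {ShiftID, SupplierID}, {ShiftID, Weight}. Prime attributes: {MachineID, PartNo, ShiftID, SupplierID, Weight}.
Weight → MachineID: {Weight}⁺ = {MachineID, Weight}, which is not all of the attributes, so the left side is not a superkey — BCNF is violated.
But every attribute on its right side ({MachineID}) is prime, and the same holds for every other non-superkey FD, so 3NF still holds.

3NF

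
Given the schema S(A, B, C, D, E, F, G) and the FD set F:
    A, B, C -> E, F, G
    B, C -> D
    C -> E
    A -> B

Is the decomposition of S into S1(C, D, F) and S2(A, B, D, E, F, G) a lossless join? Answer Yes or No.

No

Common attributes: {D, F}; their closure is {D, F}.
The closure covers neither S1 nor S2 entirely; the join is not lossless.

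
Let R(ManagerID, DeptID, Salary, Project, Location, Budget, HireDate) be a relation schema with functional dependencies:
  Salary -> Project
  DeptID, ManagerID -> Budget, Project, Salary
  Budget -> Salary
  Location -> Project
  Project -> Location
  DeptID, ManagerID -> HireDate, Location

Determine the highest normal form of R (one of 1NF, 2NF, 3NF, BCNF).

2NF

Candidate key: {DeptID, ManagerID}. Prime attributes: {DeptID, ManagerID}.
For Salary -> Project we have {Salary}⁺ = {Location, Project, Salary}; {Salary} is not a superkey, so BCNF fails.
Because {Project} is non-prime and the left side of Salary -> Project is not a superkey, the relation is not in 3NF.
Checking every proper subset of each key, none determines a non-prime attribute — 2NF is satisfied.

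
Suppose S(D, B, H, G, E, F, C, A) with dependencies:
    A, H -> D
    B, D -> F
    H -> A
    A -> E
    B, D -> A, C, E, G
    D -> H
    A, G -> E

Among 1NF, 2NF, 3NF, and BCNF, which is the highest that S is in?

1NF

Candidate keys: {B, D}, {B, H}. Prime attributes: {B, D, H}.
For A, H -> D we have {A, H}⁺ = {A, D, E, H}; {A, H} is not a superkey, so BCNF fails.
H -> A has non-prime {A} on the right and a non-superkey on the left, so 3NF fails.
Since {D} ⊂ {B, D} and {D}⁺ ⊇ {A, E} with {A, E} non-prime, there is a partial dependency; 2NF fails.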